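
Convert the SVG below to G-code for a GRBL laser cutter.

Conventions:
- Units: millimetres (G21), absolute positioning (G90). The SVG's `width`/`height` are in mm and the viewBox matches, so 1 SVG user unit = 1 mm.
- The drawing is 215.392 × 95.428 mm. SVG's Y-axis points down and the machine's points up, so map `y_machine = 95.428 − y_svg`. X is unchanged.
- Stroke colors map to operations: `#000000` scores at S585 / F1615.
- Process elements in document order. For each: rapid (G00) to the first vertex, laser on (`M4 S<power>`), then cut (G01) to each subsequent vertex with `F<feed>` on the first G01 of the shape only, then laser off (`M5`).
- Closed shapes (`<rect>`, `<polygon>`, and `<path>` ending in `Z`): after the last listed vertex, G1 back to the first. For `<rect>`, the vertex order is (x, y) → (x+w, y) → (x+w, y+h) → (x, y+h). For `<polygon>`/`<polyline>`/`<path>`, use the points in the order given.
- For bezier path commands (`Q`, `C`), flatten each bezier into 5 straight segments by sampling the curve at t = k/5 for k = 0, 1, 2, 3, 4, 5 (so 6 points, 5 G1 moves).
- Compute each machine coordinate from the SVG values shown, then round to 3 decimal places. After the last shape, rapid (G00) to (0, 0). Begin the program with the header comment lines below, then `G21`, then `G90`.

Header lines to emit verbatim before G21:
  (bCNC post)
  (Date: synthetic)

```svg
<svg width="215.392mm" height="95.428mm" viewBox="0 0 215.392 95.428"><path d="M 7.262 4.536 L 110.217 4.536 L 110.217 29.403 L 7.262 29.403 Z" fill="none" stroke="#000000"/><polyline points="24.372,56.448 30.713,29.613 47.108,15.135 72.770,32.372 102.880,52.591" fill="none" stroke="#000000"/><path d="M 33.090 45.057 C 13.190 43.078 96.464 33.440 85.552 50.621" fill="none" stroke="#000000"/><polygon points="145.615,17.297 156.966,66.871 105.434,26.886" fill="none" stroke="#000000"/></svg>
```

1 u = 1 mm; y_m = 95.428 − y.

[1] `<path>` rectangle, #000000→score S585 F1615: (7.262,90.892) → (110.217,90.892) → (110.217,66.025) → (7.262,66.025) → (7.262,90.892) (closed)

[2] `<polyline>` open polyline, #000000→score S585 F1615: (24.372,38.980) → (30.713,65.815) → (47.108,80.293) → (72.770,63.056) → (102.880,42.837)

[3] `<path>` cubic bezier, #000000→score S585 F1615: (33.090,50.371) → (31.952,52.202) → (46.102,54.216) → (66.068,54.758) → (82.376,52.173) → (85.552,44.807)

[4] `<polygon>` closed polygon, #000000→score S585 F1615: (145.615,78.131) → (156.966,28.557) → (105.434,68.542) → (145.615,78.131) (closed)

(bCNC post)
(Date: synthetic)
G21
G90
G00 X7.262 Y90.892
M4 S585
G01 X110.217 Y90.892 F1615
G01 X110.217 Y66.025
G01 X7.262 Y66.025
G01 X7.262 Y90.892
M5
G00 X24.372 Y38.980
M4 S585
G01 X30.713 Y65.815 F1615
G01 X47.108 Y80.293
G01 X72.770 Y63.056
G01 X102.880 Y42.837
M5
G00 X33.090 Y50.371
M4 S585
G01 X31.952 Y52.202 F1615
G01 X46.102 Y54.216
G01 X66.068 Y54.758
G01 X82.376 Y52.173
G01 X85.552 Y44.807
M5
G00 X145.615 Y78.131
M4 S585
G01 X156.966 Y28.557 F1615
G01 X105.434 Y68.542
G01 X145.615 Y78.131
M5
G00 X0.000 Y0.000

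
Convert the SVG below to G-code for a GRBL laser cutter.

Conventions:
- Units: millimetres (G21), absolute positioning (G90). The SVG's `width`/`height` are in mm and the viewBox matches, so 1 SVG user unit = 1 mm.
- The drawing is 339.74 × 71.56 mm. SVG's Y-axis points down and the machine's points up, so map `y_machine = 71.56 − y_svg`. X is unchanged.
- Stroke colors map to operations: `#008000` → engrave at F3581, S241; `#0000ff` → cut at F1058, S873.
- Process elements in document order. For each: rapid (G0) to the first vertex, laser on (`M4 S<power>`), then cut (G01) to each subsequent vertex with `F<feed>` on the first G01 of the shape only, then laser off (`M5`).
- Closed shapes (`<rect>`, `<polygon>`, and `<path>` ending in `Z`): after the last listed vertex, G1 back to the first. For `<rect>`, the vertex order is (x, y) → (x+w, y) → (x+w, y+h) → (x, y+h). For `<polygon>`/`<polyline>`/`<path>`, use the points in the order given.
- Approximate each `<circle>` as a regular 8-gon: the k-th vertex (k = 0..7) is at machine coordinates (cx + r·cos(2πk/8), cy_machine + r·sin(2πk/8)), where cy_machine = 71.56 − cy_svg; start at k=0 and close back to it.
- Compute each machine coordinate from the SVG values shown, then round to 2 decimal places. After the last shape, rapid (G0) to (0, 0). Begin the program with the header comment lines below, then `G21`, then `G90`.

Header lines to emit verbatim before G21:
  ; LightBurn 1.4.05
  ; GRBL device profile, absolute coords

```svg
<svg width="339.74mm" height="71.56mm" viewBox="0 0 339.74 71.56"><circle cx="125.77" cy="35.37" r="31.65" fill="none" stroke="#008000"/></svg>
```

1 u = 1 mm; y_m = 71.56 − y.

[1] `<circle>` circle, #008000→engrave S241 F3581: (157.42,36.19) → (148.15,58.57) → (125.77,67.84) → (103.39,58.57) → (94.12,36.19) → (103.39,13.81) → (125.77,4.54) → (148.15,13.81) → (157.42,36.19) (closed)

; LightBurn 1.4.05
; GRBL device profile, absolute coords
G21
G90
G0 X157.42 Y36.19
M4 S241
G01 X148.15 Y58.57 F3581
G01 X125.77 Y67.84
G01 X103.39 Y58.57
G01 X94.12 Y36.19
G01 X103.39 Y13.81
G01 X125.77 Y4.54
G01 X148.15 Y13.81
G01 X157.42 Y36.19
M5
G0 X0.00 Y0.00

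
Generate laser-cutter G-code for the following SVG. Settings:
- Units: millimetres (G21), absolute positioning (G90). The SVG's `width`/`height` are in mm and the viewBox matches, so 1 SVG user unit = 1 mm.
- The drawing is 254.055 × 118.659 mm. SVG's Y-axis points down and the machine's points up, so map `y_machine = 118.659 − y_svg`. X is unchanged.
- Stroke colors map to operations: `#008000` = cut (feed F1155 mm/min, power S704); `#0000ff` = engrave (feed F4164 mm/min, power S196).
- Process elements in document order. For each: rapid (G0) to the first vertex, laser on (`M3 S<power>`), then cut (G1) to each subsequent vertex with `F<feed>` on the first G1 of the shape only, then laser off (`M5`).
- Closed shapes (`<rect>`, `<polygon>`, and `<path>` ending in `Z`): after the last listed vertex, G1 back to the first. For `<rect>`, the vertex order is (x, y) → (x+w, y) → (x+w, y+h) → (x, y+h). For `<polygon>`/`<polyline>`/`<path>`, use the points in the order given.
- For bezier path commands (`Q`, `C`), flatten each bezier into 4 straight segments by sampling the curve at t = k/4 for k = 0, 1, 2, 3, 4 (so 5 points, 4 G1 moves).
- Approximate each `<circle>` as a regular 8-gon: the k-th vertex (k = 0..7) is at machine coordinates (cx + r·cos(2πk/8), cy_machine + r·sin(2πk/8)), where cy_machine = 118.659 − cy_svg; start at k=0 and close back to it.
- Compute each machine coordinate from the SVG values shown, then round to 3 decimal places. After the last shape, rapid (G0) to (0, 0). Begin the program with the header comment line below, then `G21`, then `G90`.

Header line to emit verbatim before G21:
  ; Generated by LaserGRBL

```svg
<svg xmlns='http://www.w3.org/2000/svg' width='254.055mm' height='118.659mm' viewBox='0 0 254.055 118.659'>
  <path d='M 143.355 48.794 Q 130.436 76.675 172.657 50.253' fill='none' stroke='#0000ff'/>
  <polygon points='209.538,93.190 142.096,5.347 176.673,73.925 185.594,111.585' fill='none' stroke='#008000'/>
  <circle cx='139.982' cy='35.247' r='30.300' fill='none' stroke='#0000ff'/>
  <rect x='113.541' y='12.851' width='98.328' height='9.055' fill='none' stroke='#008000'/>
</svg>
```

; Generated by LaserGRBL
G21
G90
G0 X143.355 Y69.865
M3 S196
G1 X140.342 Y59.318 F4164
G1 X144.221 Y55.560
G1 X154.993 Y58.589
G1 X172.657 Y68.406
M5
G0 X209.538 Y25.469
M3 S704
G1 X142.096 Y113.312 F1155
G1 X176.673 Y44.734
G1 X185.594 Y7.074
G1 X209.538 Y25.469
M5
G0 X170.282 Y83.412
M3 S196
G1 X161.407 Y104.837 F4164
G1 X139.982 Y113.712
G1 X118.557 Y104.837
G1 X109.682 Y83.412
G1 X118.557 Y61.987
G1 X139.982 Y53.112
G1 X161.407 Y61.987
G1 X170.282 Y83.412
M5
G0 X113.541 Y105.808
M3 S704
G1 X211.869 Y105.808 F1155
G1 X211.869 Y96.753
G1 X113.541 Y96.753
G1 X113.541 Y105.808
M5
G0 X0.000 Y0.000

1 u = 1 mm; y_m = 118.659 − y.

[1] `<path>` quadratic bezier, #0000ff→engrave S196 F4164: (143.355,69.865) → (140.342,59.318) → (144.221,55.560) → (154.993,58.589) → (172.657,68.406)

[2] `<polygon>` closed polygon, #008000→cut S704 F1155: (209.538,25.469) → (142.096,113.312) → (176.673,44.734) → (185.594,7.074) → (209.538,25.469) (closed)

[3] `<circle>` circle, #0000ff→engrave S196 F4164: (170.282,83.412) → (161.407,104.837) → (139.982,113.712) → (118.557,104.837) → (109.682,83.412) → (118.557,61.987) → (139.982,53.112) → (161.407,61.987) → (170.282,83.412) (closed)

[4] `<rect>` rectangle, #008000→cut S704 F1155: (113.541,105.808) → (211.869,105.808) → (211.869,96.753) → (113.541,96.753) → (113.541,105.808) (closed)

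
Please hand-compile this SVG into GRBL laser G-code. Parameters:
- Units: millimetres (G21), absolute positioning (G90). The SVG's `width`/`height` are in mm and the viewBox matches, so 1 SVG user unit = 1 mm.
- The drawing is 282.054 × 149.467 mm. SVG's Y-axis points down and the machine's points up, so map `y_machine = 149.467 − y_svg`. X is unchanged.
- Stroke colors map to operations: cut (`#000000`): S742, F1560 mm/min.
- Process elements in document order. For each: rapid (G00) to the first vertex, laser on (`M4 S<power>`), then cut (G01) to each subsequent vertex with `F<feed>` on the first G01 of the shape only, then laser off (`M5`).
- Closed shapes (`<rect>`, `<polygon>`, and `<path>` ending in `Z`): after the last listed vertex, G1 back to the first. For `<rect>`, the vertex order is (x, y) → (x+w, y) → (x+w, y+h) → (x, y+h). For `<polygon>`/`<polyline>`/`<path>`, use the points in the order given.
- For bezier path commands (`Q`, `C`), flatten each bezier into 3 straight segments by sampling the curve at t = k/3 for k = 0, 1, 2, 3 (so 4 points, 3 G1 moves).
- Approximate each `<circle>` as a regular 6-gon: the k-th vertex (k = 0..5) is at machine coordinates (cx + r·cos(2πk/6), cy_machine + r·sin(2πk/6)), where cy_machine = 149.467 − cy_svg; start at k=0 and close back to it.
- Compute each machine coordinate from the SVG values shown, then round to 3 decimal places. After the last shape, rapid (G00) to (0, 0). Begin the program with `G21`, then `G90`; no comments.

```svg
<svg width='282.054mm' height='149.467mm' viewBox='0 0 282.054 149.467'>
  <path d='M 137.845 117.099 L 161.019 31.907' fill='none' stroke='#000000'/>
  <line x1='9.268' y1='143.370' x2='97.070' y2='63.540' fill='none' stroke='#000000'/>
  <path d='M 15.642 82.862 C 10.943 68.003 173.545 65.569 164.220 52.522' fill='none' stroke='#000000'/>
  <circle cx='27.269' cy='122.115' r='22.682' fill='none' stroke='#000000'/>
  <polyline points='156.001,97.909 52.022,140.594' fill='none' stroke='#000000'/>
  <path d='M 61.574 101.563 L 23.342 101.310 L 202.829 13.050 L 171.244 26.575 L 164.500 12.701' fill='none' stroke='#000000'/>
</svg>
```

viewBox `0 0 282.054 149.467` with mm width/height → 1 unit = 1 mm. Flip: y_m = 149.467 − y_svg.

**Shape 1** — `<path>` line segment, stroke `#000000` → cut (S742, F1560). Machine vertices: (137.845,32.368) → (161.019,117.560). Open path.

**Shape 2** — `<line>` line segment, stroke `#000000` → cut (S742, F1560). Machine vertices: (9.268,6.097) → (97.070,85.927). Open path.

**Shape 3** — `<path>` cubic bezier, stroke `#000000` → cut (S742, F1560). Control points (SVG): P0=(15.642,82.862), P1=(10.943,68.003), P2=(173.545,65.569), P3=(164.220,52.522); sampled at t=k/3. Machine vertices: (15.642,66.605) → (54.146,78.176) → (128.800,86.582) → (164.220,96.945). Open path.

**Shape 4** — `<circle>` circle, stroke `#000000` → cut (S742, F1560). Machine vertices: (49.951,27.352) → (38.610,46.995) → (15.928,46.995) → (4.587,27.352) → (15.928,7.709) → (38.610,7.709) → (49.951,27.352). Closed: final G1 returns to the first vertex.

**Shape 5** — `<polyline>` line segment, stroke `#000000` → cut (S742, F1560). Machine vertices: (156.001,51.558) → (52.022,8.873). Open path.

**Shape 6** — `<path>` open polyline, stroke `#000000` → cut (S742, F1560). Machine vertices: (61.574,47.904) → (23.342,48.157) → (202.829,136.417) → (171.244,122.892) → (164.500,136.766). Open path.

G21
G90
G00 X137.845 Y32.368
M4 S742
G01 X161.019 Y117.560 F1560
M5
G00 X9.268 Y6.097
M4 S742
G01 X97.070 Y85.927 F1560
M5
G00 X15.642 Y66.605
M4 S742
G01 X54.146 Y78.176 F1560
G01 X128.800 Y86.582
G01 X164.220 Y96.945
M5
G00 X49.951 Y27.352
M4 S742
G01 X38.610 Y46.995 F1560
G01 X15.928 Y46.995
G01 X4.587 Y27.352
G01 X15.928 Y7.709
G01 X38.610 Y7.709
G01 X49.951 Y27.352
M5
G00 X156.001 Y51.558
M4 S742
G01 X52.022 Y8.873 F1560
M5
G00 X61.574 Y47.904
M4 S742
G01 X23.342 Y48.157 F1560
G01 X202.829 Y136.417
G01 X171.244 Y122.892
G01 X164.500 Y136.766
M5
G00 X0.000 Y0.000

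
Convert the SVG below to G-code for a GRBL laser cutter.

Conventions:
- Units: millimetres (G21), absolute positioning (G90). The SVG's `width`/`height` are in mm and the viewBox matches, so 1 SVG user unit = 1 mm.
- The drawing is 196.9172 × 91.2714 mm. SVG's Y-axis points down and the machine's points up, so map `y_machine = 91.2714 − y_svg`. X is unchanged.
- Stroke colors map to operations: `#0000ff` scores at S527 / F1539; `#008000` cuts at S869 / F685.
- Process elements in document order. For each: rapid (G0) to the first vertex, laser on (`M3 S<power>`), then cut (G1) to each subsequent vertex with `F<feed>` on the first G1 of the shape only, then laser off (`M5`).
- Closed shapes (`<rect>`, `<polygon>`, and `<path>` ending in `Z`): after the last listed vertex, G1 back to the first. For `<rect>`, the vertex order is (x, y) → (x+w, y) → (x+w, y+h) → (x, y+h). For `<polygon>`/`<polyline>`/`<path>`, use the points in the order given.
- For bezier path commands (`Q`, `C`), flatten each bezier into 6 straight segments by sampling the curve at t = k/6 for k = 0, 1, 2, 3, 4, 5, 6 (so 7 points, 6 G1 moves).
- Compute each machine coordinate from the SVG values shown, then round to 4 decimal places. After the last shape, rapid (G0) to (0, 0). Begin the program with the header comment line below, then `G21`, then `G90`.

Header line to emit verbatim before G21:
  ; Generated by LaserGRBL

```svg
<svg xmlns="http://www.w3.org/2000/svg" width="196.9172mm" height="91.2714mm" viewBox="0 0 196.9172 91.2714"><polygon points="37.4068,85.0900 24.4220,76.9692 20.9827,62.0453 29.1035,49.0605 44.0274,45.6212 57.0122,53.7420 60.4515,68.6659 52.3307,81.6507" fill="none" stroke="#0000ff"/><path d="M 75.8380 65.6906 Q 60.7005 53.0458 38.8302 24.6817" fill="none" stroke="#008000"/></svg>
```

Since the viewBox matches the mm dimensions, user units are millimetres directly. The only transform is the Y-flip y_m = 91.2714 − y_svg.

Shape 1 is a regular polygon drawn with `<polygon>`. Its stroke #0000ff means score at S527, F1539. After flipping Y the toolpath is (37.4068,6.1814) → (24.4220,14.3022) → (20.9827,29.2261) → (29.1035,42.2109) → (44.0274,45.6502) → (57.0122,37.5294) → (60.4515,22.6055) → (52.3307,9.6207) → (37.4068,6.1814), returning to the start.

Shape 2 is a quadratic bezier drawn with `<path>`. Its stroke #008000 means cut at S869, F685. After flipping Y the toolpath is (75.8380,25.5808) → (70.6051,30.2324) → (64.9982,35.7573) → (59.0173,42.1554) → (52.6623,49.4269) → (45.9333,57.5716) → (38.8302,66.5897).

; Generated by LaserGRBL
G21
G90
G0 X37.4068 Y6.1814
M3 S527
G1 X24.4220 Y14.3022 F1539
G1 X20.9827 Y29.2261
G1 X29.1035 Y42.2109
G1 X44.0274 Y45.6502
G1 X57.0122 Y37.5294
G1 X60.4515 Y22.6055
G1 X52.3307 Y9.6207
G1 X37.4068 Y6.1814
M5
G0 X75.8380 Y25.5808
M3 S869
G1 X70.6051 Y30.2324 F685
G1 X64.9982 Y35.7573
G1 X59.0173 Y42.1554
G1 X52.6623 Y49.4269
G1 X45.9333 Y57.5716
G1 X38.8302 Y66.5897
M5
G0 X0.0000 Y0.0000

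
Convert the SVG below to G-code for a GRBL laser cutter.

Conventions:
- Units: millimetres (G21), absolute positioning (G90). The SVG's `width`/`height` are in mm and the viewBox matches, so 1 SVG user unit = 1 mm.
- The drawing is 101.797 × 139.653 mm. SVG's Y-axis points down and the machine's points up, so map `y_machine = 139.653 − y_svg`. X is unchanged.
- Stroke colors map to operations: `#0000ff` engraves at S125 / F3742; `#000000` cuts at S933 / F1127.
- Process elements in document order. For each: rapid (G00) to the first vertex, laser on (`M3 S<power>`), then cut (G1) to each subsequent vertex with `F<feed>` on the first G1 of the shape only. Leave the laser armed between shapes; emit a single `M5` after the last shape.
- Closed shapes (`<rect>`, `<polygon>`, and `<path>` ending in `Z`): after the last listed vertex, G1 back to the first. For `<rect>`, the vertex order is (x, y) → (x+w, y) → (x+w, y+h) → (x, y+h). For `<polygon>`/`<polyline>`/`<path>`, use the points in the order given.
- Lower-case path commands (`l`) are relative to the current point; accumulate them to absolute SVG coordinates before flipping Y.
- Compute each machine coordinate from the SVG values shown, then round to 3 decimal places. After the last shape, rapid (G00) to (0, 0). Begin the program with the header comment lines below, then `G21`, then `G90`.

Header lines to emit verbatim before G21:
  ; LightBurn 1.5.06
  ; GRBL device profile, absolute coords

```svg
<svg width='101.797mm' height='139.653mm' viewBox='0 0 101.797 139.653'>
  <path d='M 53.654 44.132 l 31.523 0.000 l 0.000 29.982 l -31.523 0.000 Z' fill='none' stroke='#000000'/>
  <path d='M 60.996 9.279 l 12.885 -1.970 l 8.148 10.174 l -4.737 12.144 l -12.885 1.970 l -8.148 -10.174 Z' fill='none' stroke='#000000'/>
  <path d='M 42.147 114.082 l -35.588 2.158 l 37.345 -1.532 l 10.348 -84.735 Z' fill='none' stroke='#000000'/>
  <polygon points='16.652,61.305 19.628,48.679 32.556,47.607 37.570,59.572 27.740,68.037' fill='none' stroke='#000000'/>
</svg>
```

viewBox `0 0 101.797 139.653` with mm width/height → 1 unit = 1 mm. Flip: y_m = 139.653 − y_svg.

**Shape 1** — `<path>` rectangle, stroke `#000000` → cut (S933, F1127). Machine vertices: (53.654,95.521) → (85.177,95.521) → (85.177,65.539) → (53.654,65.539) → (53.654,95.521). Closed: final G1 returns to the first vertex.

**Shape 2** — `<path>` regular polygon, stroke `#000000` → cut (S933, F1127). Machine vertices: (60.996,130.374) → (73.881,132.344) → (82.029,122.170) → (77.292,110.026) → (64.407,108.056) → (56.259,118.230) → (60.996,130.374). Closed: final G1 returns to the first vertex.

**Shape 3** — `<path>` closed polygon, stroke `#000000` → cut (S933, F1127). Machine vertices: (42.147,25.571) → (6.559,23.413) → (43.904,24.945) → (54.252,109.680) → (42.147,25.571). Closed: final G1 returns to the first vertex.

**Shape 4** — `<polygon>` regular polygon, stroke `#000000` → cut (S933, F1127). Machine vertices: (16.652,78.348) → (19.628,90.974) → (32.556,92.046) → (37.570,80.081) → (27.740,71.616) → (16.652,78.348). Closed: final G1 returns to the first vertex.

; LightBurn 1.5.06
; GRBL device profile, absolute coords
G21
G90
G00 X53.654 Y95.521
M3 S933
G1 X85.177 Y95.521 F1127
G1 X85.177 Y65.539
G1 X53.654 Y65.539
G1 X53.654 Y95.521
G00 X60.996 Y130.374
M3 S933
G1 X73.881 Y132.344 F1127
G1 X82.029 Y122.170
G1 X77.292 Y110.026
G1 X64.407 Y108.056
G1 X56.259 Y118.230
G1 X60.996 Y130.374
G00 X42.147 Y25.571
M3 S933
G1 X6.559 Y23.413 F1127
G1 X43.904 Y24.945
G1 X54.252 Y109.680
G1 X42.147 Y25.571
G00 X16.652 Y78.348
M3 S933
G1 X19.628 Y90.974 F1127
G1 X32.556 Y92.046
G1 X37.570 Y80.081
G1 X27.740 Y71.616
G1 X16.652 Y78.348
M5
G00 X0.000 Y0.000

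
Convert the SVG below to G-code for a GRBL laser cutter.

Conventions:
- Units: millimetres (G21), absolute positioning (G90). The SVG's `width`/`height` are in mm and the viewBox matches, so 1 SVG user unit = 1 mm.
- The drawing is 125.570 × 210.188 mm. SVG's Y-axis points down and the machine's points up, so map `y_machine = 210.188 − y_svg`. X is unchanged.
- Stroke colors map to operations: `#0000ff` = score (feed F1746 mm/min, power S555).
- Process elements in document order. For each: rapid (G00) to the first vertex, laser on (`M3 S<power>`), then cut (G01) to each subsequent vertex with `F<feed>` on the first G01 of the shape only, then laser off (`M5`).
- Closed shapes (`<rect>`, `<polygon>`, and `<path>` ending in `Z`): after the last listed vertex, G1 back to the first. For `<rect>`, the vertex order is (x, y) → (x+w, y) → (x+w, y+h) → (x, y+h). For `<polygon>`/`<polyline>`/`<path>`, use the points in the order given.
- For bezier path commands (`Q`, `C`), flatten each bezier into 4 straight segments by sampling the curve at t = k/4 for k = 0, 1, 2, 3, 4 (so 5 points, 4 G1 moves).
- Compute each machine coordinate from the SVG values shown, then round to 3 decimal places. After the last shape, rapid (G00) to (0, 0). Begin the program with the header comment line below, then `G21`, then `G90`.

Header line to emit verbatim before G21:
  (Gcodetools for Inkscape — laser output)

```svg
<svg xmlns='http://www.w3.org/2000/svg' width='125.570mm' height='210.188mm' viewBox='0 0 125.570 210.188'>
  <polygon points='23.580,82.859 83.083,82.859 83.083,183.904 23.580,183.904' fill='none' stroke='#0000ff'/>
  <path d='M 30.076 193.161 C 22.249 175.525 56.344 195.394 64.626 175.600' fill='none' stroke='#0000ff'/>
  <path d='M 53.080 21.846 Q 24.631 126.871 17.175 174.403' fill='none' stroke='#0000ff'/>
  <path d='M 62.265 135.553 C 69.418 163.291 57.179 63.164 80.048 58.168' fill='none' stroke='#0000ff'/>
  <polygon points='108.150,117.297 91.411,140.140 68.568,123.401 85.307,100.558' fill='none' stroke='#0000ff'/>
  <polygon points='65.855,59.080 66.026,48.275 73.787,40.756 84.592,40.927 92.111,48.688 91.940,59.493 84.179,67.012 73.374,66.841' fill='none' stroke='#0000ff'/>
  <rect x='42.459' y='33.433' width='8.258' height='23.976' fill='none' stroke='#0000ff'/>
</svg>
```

(Gcodetools for Inkscape — laser output)
G21
G90
G00 X23.580 Y127.329
M3 S555
G01 X83.083 Y127.329 F1746
G01 X83.083 Y26.284
G01 X23.580 Y26.284
G01 X23.580 Y127.329
M5
G00 X30.076 Y17.027
M3 S555
G01 X31.008 Y24.428 F1746
G01 X41.310 Y24.998
G01 X54.633 Y25.974
G01 X64.626 Y34.588
M5
G00 X53.080 Y188.342
M3 S555
G01 X40.168 Y139.423 F1746
G01 X29.879 Y97.690
G01 X22.215 Y63.144
G01 X17.175 Y35.785
M5
G00 X62.265 Y74.635
M3 S555
G01 X64.845 Y74.322 F1746
G01 X65.263 Y101.052
G01 X68.627 Y133.920
G01 X80.048 Y152.020
M5
G00 X108.150 Y92.891
M3 S555
G01 X91.411 Y70.048 F1746
G01 X68.568 Y86.787
G01 X85.307 Y109.630
G01 X108.150 Y92.891
M5
G00 X65.855 Y151.108
M3 S555
G01 X66.026 Y161.913 F1746
G01 X73.787 Y169.432
G01 X84.592 Y169.261
G01 X92.111 Y161.500
G01 X91.940 Y150.695
G01 X84.179 Y143.176
G01 X73.374 Y143.347
G01 X65.855 Y151.108
M5
G00 X42.459 Y176.755
M3 S555
G01 X50.717 Y176.755 F1746
G01 X50.717 Y152.779
G01 X42.459 Y152.779
G01 X42.459 Y176.755
M5
G00 X0.000 Y0.000

Since the viewBox matches the mm dimensions, user units are millimetres directly. The only transform is the Y-flip y_m = 210.188 − y_svg.

Shape 1 is a rectangle drawn with `<polygon>`. Its stroke #0000ff means score at S555, F1746. After flipping Y the toolpath is (23.580,127.329) → (83.083,127.329) → (83.083,26.284) → (23.580,26.284) → (23.580,127.329), returning to the start.

Shape 2 is a cubic bezier drawn with `<path>`. Its stroke #0000ff means score at S555, F1746. After flipping Y the toolpath is (30.076,17.027) → (31.008,24.428) → (41.310,24.998) → (54.633,25.974) → (64.626,34.588).

Shape 3 is a quadratic bezier drawn with `<path>`. Its stroke #0000ff means score at S555, F1746. After flipping Y the toolpath is (53.080,188.342) → (40.168,139.423) → (29.879,97.690) → (22.215,63.144) → (17.175,35.785).

Shape 4 is a cubic bezier drawn with `<path>`. Its stroke #0000ff means score at S555, F1746. After flipping Y the toolpath is (62.265,74.635) → (64.845,74.322) → (65.263,101.052) → (68.627,133.920) → (80.048,152.020).

Shape 5 is a regular polygon drawn with `<polygon>`. Its stroke #0000ff means score at S555, F1746. After flipping Y the toolpath is (108.150,92.891) → (91.411,70.048) → (68.568,86.787) → (85.307,109.630) → (108.150,92.891), returning to the start.

Shape 6 is a regular polygon drawn with `<polygon>`. Its stroke #0000ff means score at S555, F1746. After flipping Y the toolpath is (65.855,151.108) → (66.026,161.913) → (73.787,169.432) → (84.592,169.261) → (92.111,161.500) → (91.940,150.695) → (84.179,143.176) → (73.374,143.347) → (65.855,151.108), returning to the start.

Shape 7 is a rectangle drawn with `<rect>`. Its stroke #0000ff means score at S555, F1746. After flipping Y the toolpath is (42.459,176.755) → (50.717,176.755) → (50.717,152.779) → (42.459,152.779) → (42.459,176.755), returning to the start.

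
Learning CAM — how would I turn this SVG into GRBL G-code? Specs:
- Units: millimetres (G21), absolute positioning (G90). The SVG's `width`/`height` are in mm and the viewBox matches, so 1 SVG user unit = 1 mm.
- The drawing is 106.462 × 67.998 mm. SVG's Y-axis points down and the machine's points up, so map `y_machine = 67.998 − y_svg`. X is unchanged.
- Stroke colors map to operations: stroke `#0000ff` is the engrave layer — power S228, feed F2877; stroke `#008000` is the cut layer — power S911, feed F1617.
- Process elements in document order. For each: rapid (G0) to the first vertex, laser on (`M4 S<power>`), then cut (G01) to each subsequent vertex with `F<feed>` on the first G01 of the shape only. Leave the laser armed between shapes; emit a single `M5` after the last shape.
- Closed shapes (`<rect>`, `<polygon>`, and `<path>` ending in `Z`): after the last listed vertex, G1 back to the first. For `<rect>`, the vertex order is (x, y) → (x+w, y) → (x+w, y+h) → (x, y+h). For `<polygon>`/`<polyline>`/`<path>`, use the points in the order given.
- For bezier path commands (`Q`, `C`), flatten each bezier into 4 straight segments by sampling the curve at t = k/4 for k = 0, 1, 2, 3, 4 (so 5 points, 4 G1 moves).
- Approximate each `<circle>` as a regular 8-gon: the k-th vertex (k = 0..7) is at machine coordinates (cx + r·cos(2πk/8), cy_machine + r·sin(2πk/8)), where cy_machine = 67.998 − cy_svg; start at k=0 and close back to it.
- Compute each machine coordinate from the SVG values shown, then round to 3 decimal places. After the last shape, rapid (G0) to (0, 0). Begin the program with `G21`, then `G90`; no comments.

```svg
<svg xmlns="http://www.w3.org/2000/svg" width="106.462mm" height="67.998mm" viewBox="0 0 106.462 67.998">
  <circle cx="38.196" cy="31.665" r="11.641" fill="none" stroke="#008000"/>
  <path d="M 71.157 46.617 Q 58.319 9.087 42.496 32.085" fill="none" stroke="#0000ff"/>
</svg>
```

1 u = 1 mm; y_m = 67.998 − y.

[1] `<circle>` circle, #008000→cut S911 F1617: (49.837,36.333) → (46.427,44.564) → (38.196,47.974) → (29.965,44.564) → (26.555,36.333) → (29.965,28.102) → (38.196,24.692) → (46.427,28.102) → (49.837,36.333) (closed)

[2] `<path>` quadratic bezier, #0000ff→engrave S228 F2877: (71.157,21.381) → (64.551,36.363) → (57.573,43.779) → (50.221,43.629) → (42.496,35.913)

G21
G90
G0 X49.837 Y36.333
M4 S911
G01 X46.427 Y44.564 F1617
G01 X38.196 Y47.974
G01 X29.965 Y44.564
G01 X26.555 Y36.333
G01 X29.965 Y28.102
G01 X38.196 Y24.692
G01 X46.427 Y28.102
G01 X49.837 Y36.333
G0 X71.157 Y21.381
M4 S228
G01 X64.551 Y36.363 F2877
G01 X57.573 Y43.779
G01 X50.221 Y43.629
G01 X42.496 Y35.913
M5
G0 X0.000 Y0.000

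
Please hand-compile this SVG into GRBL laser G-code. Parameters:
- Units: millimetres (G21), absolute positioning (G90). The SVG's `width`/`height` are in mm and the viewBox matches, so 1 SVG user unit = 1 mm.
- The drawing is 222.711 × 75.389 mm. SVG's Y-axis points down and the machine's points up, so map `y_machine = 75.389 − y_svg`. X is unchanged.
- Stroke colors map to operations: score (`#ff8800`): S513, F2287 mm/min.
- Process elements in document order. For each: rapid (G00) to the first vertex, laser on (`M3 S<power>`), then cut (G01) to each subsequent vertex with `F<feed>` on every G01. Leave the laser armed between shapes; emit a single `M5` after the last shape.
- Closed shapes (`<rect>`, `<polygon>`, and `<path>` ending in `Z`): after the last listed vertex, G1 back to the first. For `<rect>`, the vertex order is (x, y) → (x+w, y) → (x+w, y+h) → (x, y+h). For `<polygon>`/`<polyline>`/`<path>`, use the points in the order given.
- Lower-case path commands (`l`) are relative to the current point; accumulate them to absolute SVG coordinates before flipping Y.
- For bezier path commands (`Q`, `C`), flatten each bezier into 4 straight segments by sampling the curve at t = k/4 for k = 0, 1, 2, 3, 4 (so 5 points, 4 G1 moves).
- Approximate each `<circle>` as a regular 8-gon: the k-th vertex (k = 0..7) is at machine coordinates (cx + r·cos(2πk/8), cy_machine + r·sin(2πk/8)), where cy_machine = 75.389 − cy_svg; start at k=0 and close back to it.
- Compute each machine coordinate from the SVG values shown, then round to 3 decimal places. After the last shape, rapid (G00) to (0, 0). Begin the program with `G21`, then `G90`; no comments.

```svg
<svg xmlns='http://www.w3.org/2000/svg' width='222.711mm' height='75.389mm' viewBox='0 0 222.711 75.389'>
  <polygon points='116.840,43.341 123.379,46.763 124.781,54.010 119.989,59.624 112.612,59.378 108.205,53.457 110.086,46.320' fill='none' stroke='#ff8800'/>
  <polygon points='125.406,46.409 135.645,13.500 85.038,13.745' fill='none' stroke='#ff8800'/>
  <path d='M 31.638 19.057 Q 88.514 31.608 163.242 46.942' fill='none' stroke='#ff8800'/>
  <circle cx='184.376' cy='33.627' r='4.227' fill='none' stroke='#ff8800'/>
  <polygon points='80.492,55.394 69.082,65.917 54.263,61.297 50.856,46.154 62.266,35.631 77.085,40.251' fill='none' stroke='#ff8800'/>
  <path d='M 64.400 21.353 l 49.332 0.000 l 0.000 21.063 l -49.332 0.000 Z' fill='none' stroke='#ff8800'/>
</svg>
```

G21
G90
G00 X116.840 Y32.048
M3 S513
G01 X123.379 Y28.626 F2287
G01 X124.781 Y21.379 F2287
G01 X119.989 Y15.765 F2287
G01 X112.612 Y16.011 F2287
G01 X108.205 Y21.932 F2287
G01 X110.086 Y29.069 F2287
G01 X116.840 Y32.048 F2287
G00 X125.406 Y28.980
M3 S513
G01 X135.645 Y61.889 F2287
G01 X85.038 Y61.644 F2287
G01 X125.406 Y28.980 F2287
G00 X31.638 Y56.332
M3 S513
G01 X61.192 Y49.883 F2287
G01 X92.977 Y43.085 F2287
G01 X126.994 Y35.940 F2287
G01 X163.242 Y28.447 F2287
G00 X188.603 Y41.762
M3 S513
G01 X187.365 Y44.751 F2287
G01 X184.376 Y45.989 F2287
G01 X181.387 Y44.751 F2287
G01 X180.149 Y41.762 F2287
G01 X181.387 Y38.773 F2287
G01 X184.376 Y37.535 F2287
G01 X187.365 Y38.773 F2287
G01 X188.603 Y41.762 F2287
G00 X80.492 Y19.995
M3 S513
G01 X69.082 Y9.472 F2287
G01 X54.263 Y14.092 F2287
G01 X50.856 Y29.235 F2287
G01 X62.266 Y39.758 F2287
G01 X77.085 Y35.138 F2287
G01 X80.492 Y19.995 F2287
G00 X64.400 Y54.036
M3 S513
G01 X113.732 Y54.036 F2287
G01 X113.732 Y32.973 F2287
G01 X64.400 Y32.973 F2287
G01 X64.400 Y54.036 F2287
M5
G00 X0.000 Y0.000

1 u = 1 mm; y_m = 75.389 − y.

[1] `<polygon>` regular polygon, #ff8800→score S513 F2287: (116.840,32.048) → (123.379,28.626) → (124.781,21.379) → (119.989,15.765) → (112.612,16.011) → (108.205,21.932) → (110.086,29.069) → (116.840,32.048) (closed)

[2] `<polygon>` closed polygon, #ff8800→score S513 F2287: (125.406,28.980) → (135.645,61.889) → (85.038,61.644) → (125.406,28.980) (closed)

[3] `<path>` quadratic bezier, #ff8800→score S513 F2287: (31.638,56.332) → (61.192,49.883) → (92.977,43.085) → (126.994,35.940) → (163.242,28.447)

[4] `<circle>` circle, #ff8800→score S513 F2287: (188.603,41.762) → (187.365,44.751) → (184.376,45.989) → (181.387,44.751) → (180.149,41.762) → (181.387,38.773) → (184.376,37.535) → (187.365,38.773) → (188.603,41.762) (closed)

[5] `<polygon>` regular polygon, #ff8800→score S513 F2287: (80.492,19.995) → (69.082,9.472) → (54.263,14.092) → (50.856,29.235) → (62.266,39.758) → (77.085,35.138) → (80.492,19.995) (closed)

[6] `<path>` rectangle, #ff8800→score S513 F2287: (64.400,54.036) → (113.732,54.036) → (113.732,32.973) → (64.400,32.973) → (64.400,54.036) (closed)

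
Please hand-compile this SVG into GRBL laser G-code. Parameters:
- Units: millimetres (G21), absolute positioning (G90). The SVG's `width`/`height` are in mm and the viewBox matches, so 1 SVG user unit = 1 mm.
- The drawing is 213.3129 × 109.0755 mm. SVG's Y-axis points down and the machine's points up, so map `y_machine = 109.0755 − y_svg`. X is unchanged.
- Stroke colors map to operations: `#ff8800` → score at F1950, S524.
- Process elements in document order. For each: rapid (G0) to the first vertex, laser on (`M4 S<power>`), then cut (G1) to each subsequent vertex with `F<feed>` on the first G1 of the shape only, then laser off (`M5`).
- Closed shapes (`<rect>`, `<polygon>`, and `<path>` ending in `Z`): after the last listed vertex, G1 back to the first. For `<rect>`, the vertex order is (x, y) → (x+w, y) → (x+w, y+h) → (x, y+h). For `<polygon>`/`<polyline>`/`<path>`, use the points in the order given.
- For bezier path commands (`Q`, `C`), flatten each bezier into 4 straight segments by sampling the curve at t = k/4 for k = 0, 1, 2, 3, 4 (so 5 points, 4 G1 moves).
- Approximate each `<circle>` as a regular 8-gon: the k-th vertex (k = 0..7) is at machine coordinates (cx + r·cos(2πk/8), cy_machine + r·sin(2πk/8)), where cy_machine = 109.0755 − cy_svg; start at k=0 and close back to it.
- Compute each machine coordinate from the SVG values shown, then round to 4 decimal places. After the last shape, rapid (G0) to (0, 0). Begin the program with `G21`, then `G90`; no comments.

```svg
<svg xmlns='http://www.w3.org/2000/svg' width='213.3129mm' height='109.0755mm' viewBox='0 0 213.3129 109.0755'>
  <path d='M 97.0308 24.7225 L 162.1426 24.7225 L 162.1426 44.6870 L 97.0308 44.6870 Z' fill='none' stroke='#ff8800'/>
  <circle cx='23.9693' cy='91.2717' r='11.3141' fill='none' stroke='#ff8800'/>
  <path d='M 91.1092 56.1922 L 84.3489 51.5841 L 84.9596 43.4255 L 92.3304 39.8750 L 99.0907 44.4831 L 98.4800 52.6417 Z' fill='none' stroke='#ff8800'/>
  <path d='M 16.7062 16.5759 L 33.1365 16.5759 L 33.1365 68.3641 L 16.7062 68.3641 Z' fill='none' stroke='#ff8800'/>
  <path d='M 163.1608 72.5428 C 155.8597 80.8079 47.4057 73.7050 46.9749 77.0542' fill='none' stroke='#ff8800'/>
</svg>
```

viewBox `0 0 213.3129 109.0755` with mm width/height → 1 unit = 1 mm. Flip: y_m = 109.0755 − y_svg.

**Shape 1** — `<path>` rectangle, stroke `#ff8800` → score (S524, F1950). Machine vertices: (97.0308,84.3530) → (162.1426,84.3530) → (162.1426,64.3885) → (97.0308,64.3885) → (97.0308,84.3530). Closed: final G1 returns to the first vertex.

**Shape 2** — `<circle>` circle, stroke `#ff8800` → score (S524, F1950). Machine vertices: (35.2834,17.8038) → (31.9696,25.8041) → (23.9693,29.1179) → (15.9690,25.8041) → (12.6552,17.8038) → (15.9690,9.8035) → (23.9693,6.4897) → (31.9696,9.8035) → (35.2834,17.8038). Closed: final G1 returns to the first vertex.

**Shape 3** — `<path>` regular polygon, stroke `#ff8800` → score (S524, F1950). Machine vertices: (91.1092,52.8833) → (84.3489,57.4914) → (84.9596,65.6500) → (92.3304,69.2005) → (99.0907,64.5924) → (98.4800,56.4338) → (91.1092,52.8833). Closed: final G1 returns to the first vertex.

**Shape 4** — `<path>` rectangle, stroke `#ff8800` → score (S524, F1950). Machine vertices: (16.7062,92.4996) → (33.1365,92.4996) → (33.1365,40.7114) → (16.7062,40.7114) → (16.7062,92.4996). Closed: final G1 returns to the first vertex.

**Shape 5** — `<path>` cubic bezier, stroke `#ff8800` → score (S524, F1950). Control points (SVG): P0=(163.1608,72.5428), P1=(155.8597,80.8079), P2=(47.4057,73.7050), P3=(46.9749,77.0542); sampled at t=k/4. Machine vertices: (163.1608,36.5327) → (141.9872,32.8119) → (102.4915,32.4335) → (64.2840,32.9769) → (46.9749,32.0213). Open path.

G21
G90
G0 X97.0308 Y84.3530
M4 S524
G1 X162.1426 Y84.3530 F1950
G1 X162.1426 Y64.3885
G1 X97.0308 Y64.3885
G1 X97.0308 Y84.3530
M5
G0 X35.2834 Y17.8038
M4 S524
G1 X31.9696 Y25.8041 F1950
G1 X23.9693 Y29.1179
G1 X15.9690 Y25.8041
G1 X12.6552 Y17.8038
G1 X15.9690 Y9.8035
G1 X23.9693 Y6.4897
G1 X31.9696 Y9.8035
G1 X35.2834 Y17.8038
M5
G0 X91.1092 Y52.8833
M4 S524
G1 X84.3489 Y57.4914 F1950
G1 X84.9596 Y65.6500
G1 X92.3304 Y69.2005
G1 X99.0907 Y64.5924
G1 X98.4800 Y56.4338
G1 X91.1092 Y52.8833
M5
G0 X16.7062 Y92.4996
M4 S524
G1 X33.1365 Y92.4996 F1950
G1 X33.1365 Y40.7114
G1 X16.7062 Y40.7114
G1 X16.7062 Y92.4996
M5
G0 X163.1608 Y36.5327
M4 S524
G1 X141.9872 Y32.8119 F1950
G1 X102.4915 Y32.4335
G1 X64.2840 Y32.9769
G1 X46.9749 Y32.0213
M5
G0 X0.0000 Y0.0000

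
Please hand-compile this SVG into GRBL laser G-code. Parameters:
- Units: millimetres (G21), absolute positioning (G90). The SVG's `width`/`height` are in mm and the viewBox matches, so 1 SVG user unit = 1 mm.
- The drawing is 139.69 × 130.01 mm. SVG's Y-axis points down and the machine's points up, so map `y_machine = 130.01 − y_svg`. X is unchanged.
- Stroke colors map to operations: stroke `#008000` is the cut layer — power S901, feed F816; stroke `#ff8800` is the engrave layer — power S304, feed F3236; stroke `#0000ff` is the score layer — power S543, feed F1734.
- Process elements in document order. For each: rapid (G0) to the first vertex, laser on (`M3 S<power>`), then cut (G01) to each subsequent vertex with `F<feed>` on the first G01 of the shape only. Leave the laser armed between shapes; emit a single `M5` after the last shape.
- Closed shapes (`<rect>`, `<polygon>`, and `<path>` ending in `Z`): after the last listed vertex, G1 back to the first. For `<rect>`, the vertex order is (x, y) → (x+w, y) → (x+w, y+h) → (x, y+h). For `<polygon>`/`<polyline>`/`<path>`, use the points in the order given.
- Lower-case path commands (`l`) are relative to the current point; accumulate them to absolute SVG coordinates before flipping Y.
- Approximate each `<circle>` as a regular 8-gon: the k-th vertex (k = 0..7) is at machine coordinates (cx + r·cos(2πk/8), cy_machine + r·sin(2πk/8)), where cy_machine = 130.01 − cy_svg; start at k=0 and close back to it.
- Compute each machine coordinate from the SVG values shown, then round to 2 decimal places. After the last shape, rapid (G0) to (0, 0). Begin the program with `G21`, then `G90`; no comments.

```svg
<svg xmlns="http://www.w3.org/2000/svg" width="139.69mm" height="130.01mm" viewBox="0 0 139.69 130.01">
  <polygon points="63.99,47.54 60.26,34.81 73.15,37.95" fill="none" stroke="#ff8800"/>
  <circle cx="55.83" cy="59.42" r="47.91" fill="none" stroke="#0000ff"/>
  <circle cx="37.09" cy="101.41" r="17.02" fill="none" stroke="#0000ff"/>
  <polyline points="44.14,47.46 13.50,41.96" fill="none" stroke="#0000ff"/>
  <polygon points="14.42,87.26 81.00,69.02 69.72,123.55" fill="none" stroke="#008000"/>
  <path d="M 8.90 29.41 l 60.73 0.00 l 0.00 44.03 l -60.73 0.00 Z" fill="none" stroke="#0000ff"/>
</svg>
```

Since the viewBox matches the mm dimensions, user units are millimetres directly. The only transform is the Y-flip y_m = 130.01 − y_svg.

Shape 1 is a regular polygon drawn with `<polygon>`. Its stroke #ff8800 means engrave at S304, F3236. After flipping Y the toolpath is (63.99,82.47) → (60.26,95.20) → (73.15,92.06) → (63.99,82.47), returning to the start.

Shape 2 is a circle drawn with `<circle>`. Its stroke #0000ff means score at S543, F1734. After flipping Y the toolpath is (103.74,70.59) → (89.71,104.47) → (55.83,118.50) → (21.95,104.47) → (7.92,70.59) → (21.95,36.71) → (55.83,22.68) → (89.71,36.71) → (103.74,70.59), returning to the start.

Shape 3 is a circle drawn with `<circle>`. Its stroke #0000ff means score at S543, F1734. After flipping Y the toolpath is (54.11,28.60) → (49.12,40.63) → (37.09,45.62) → (25.06,40.63) → (20.07,28.60) → (25.06,16.57) → (37.09,11.58) → (49.12,16.57) → (54.11,28.60), returning to the start.

Shape 4 is a line segment drawn with `<polyline>`. Its stroke #0000ff means score at S543, F1734. After flipping Y the toolpath is (44.14,82.55) → (13.50,88.05).

Shape 5 is a closed polygon drawn with `<polygon>`. Its stroke #008000 means cut at S901, F816. After flipping Y the toolpath is (14.42,42.75) → (81.00,60.99) → (69.72,6.46) → (14.42,42.75), returning to the start.

Shape 6 is a rectangle drawn with `<path>`. Its stroke #0000ff means score at S543, F1734. After flipping Y the toolpath is (8.90,100.60) → (69.63,100.60) → (69.63,56.57) → (8.90,56.57) → (8.90,100.60), returning to the start.

G21
G90
G0 X63.99 Y82.47
M3 S304
G01 X60.26 Y95.20 F3236
G01 X73.15 Y92.06
G01 X63.99 Y82.47
G0 X103.74 Y70.59
M3 S543
G01 X89.71 Y104.47 F1734
G01 X55.83 Y118.50
G01 X21.95 Y104.47
G01 X7.92 Y70.59
G01 X21.95 Y36.71
G01 X55.83 Y22.68
G01 X89.71 Y36.71
G01 X103.74 Y70.59
G0 X54.11 Y28.60
M3 S543
G01 X49.12 Y40.63 F1734
G01 X37.09 Y45.62
G01 X25.06 Y40.63
G01 X20.07 Y28.60
G01 X25.06 Y16.57
G01 X37.09 Y11.58
G01 X49.12 Y16.57
G01 X54.11 Y28.60
G0 X44.14 Y82.55
M3 S543
G01 X13.50 Y88.05 F1734
G0 X14.42 Y42.75
M3 S901
G01 X81.00 Y60.99 F816
G01 X69.72 Y6.46
G01 X14.42 Y42.75
G0 X8.90 Y100.60
M3 S543
G01 X69.63 Y100.60 F1734
G01 X69.63 Y56.57
G01 X8.90 Y56.57
G01 X8.90 Y100.60
M5
G0 X0.00 Y0.00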